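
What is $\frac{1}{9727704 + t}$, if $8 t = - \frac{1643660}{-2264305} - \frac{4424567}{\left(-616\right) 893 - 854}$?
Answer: $\frac{285143022928}{2773787236826811845} \approx 1.028 \cdot 10^{-7}$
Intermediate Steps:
$t = \frac{312118014533}{285143022928}$ ($t = \frac{- \frac{1643660}{-2264305} - \frac{4424567}{\left(-616\right) 893 - 854}}{8} = \frac{\left(-1643660\right) \left(- \frac{1}{2264305}\right) - \frac{4424567}{-550088 - 854}}{8} = \frac{\frac{328732}{452861} - \frac{4424567}{-550942}}{8} = \frac{\frac{328732}{452861} - - \frac{632081}{78706}}{8} = \frac{\frac{328732}{452861} + \frac{632081}{78706}}{8} = \frac{1}{8} \cdot \frac{312118014533}{35642877866} = \frac{312118014533}{285143022928} \approx 1.0946$)
$\frac{1}{9727704 + t} = \frac{1}{9727704 + \frac{312118014533}{285143022928}} = \frac{1}{\frac{2773787236826811845}{285143022928}} = \frac{285143022928}{2773787236826811845}$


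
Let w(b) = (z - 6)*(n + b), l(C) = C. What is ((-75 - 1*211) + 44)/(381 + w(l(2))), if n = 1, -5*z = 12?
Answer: -1210/1779 ≈ -0.68016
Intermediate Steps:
z = -12/5 (z = -1/5*12 = -12/5 ≈ -2.4000)
w(b) = -42/5 - 42*b/5 (w(b) = (-12/5 - 6)*(1 + b) = -42*(1 + b)/5 = -42/5 - 42*b/5)
((-75 - 1*211) + 44)/(381 + w(l(2))) = ((-75 - 1*211) + 44)/(381 + (-42/5 - 42/5*2)) = ((-75 - 211) + 44)/(381 + (-42/5 - 84/5)) = (-286 + 44)/(381 - 126/5) = -242/1779/5 = -242*5/1779 = -1210/1779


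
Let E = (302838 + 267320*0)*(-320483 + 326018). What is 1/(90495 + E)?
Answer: 1/1676298825 ≈ 5.9655e-10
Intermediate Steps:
E = 1676208330 (E = (302838 + 0)*5535 = 302838*5535 = 1676208330)
1/(90495 + E) = 1/(90495 + 1676208330) = 1/1676298825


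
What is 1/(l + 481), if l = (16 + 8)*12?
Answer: 1/769 ≈ 0.0013004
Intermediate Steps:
l = 288 (l = 24*12 = 288)
1/(l + 481) = 1/(288 + 481) = 1/769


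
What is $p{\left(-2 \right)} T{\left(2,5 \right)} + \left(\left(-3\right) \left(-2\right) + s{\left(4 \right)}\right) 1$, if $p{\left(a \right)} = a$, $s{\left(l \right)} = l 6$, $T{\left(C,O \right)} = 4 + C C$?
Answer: $14$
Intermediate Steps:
$T{\left(C,O \right)} = 4 + C^{2}$
$s{\left(l \right)} = 6 l$
$p{\left(-2 \right)} T{\left(2,5 \right)} + \left(\left(-3\right) \left(-2\right) + s{\left(4 \right)}\right) 1 = - 2 \left(4 + 2^{2}\right) + \left(\left(-3\right) \left(-2\right) + 6 \cdot 4\right) 1 = - 2 \left(4 + 4\right) + \left(6 + 24\right) 1 = \left(-2\right) 8 + 30 \cdot 1 = -16 + 30 = 14$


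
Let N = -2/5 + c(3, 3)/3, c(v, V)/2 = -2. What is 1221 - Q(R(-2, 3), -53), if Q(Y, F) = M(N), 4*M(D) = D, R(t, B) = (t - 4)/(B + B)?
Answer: 36643/30 ≈ 1221.4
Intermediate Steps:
c(v, V) = -4 (c(v, V) = 2*(-2) = -4)
N = -26/15 (N = -2/5 - 4/3 = -2*⅕ - 4*⅓ = -⅖ - 4/3 = -26/15 ≈ -1.7333)
R(t, B) = (-4 + t)/(2*B) (R(t, B) = (-4 + t)/((2*B)) = (-4 + t)*(1/(2*B)) = (-4 + t)/(2*B))
M(D) = D/4
Q(Y, F) = -13/30 (Q(Y, F) = (¼)*(-26/15) = -13/30)
1221 - Q(R(-2, 3), -53) = 1221 - 1*(-13/30) = 1221 + 13/30 = 36643/30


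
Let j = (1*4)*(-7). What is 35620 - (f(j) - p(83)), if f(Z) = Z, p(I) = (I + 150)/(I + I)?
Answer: 5917801/166 ≈ 35649.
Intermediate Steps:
p(I) = (150 + I)/(2*I) (p(I) = (150 + I)/((2*I)) = (150 + I)*(1/(2*I)) = (150 + I)/(2*I))
j = -28 (j = 4*(-7) = -28)
35620 - (f(j) - p(83)) = 35620 - (-28 - (150 + 83)/(2*83)) = 35620 - (-28 - 233/(2*83)) = 35620 - (-28 - 1*233/166) = 35620 - (-28 - 233/166) = 35620 - 1*(-4881/166) = 35620 + 4881/166 = 5917801/166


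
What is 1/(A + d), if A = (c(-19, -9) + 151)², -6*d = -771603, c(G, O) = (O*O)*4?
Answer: 2/708451 ≈ 2.8231e-6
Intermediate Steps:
c(G, O) = 4*O² (c(G, O) = O²*4 = 4*O²)
d = 257201/2 (d = -⅙*(-771603) = 257201/2 ≈ 1.2860e+5)
A = 225625 (A = (4*(-9)² + 151)² = (4*81 + 151)² = (324 + 151)² = 475² = 225625)
1/(A + d) = 1/(225625 + 257201/2) = 1/(708451/2) = 2/708451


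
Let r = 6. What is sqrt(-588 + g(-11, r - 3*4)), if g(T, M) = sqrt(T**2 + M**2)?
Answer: sqrt(-588 + sqrt(157)) ≈ 23.989*I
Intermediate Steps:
g(T, M) = sqrt(M**2 + T**2)
sqrt(-588 + g(-11, r - 3*4)) = sqrt(-588 + sqrt((6 - 3*4)**2 + (-11)**2)) = sqrt(-588 + sqrt((6 - 12)**2 + 121)) = sqrt(-588 + sqrt((-6)**2 + 121)) = sqrt(-588 + sqrt(36 + 121)) = sqrt(-588 + sqrt(157))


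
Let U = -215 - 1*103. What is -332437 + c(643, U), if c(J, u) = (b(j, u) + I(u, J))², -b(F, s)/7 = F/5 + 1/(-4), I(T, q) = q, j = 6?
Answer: 29001729/400 ≈ 72504.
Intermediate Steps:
U = -318 (U = -215 - 103 = -318)
b(F, s) = 7/4 - 7*F/5 (b(F, s) = -7*(F/5 + 1/(-4)) = -7*(F*(⅕) + 1*(-¼)) = -7*(F/5 - ¼) = -7*(-¼ + F/5) = 7/4 - 7*F/5)
c(J, u) = (-133/20 + J)² (c(J, u) = ((7/4 - 7/5*6) + J)² = ((7/4 - 42/5) + J)² = (-133/20 + J)²)
-332437 + c(643, U) = -332437 + (-133 + 20*643)²/400 = -332437 + (-133 + 12860)²/400 = -332437 + (1/400)*12727² = -332437 + (1/400)*161976529 = -332437 + 161976529/400 = 29001729/400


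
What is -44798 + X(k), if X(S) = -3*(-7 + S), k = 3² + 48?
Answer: -44948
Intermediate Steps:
k = 57 (k = 9 + 48 = 57)
X(S) = 21 - 3*S
-44798 + X(k) = -44798 + (21 - 3*57) = -44798 + (21 - 171) = -44798 - 150 = -44948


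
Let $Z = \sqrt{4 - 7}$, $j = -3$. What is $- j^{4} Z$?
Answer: $- 81 i \sqrt{3} \approx - 140.3 i$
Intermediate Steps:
$Z = i \sqrt{3}$ ($Z = \sqrt{-3} = i \sqrt{3} \approx 1.732 i$)
$- j^{4} Z = - \left(-3\right)^{4} i \sqrt{3} = \left(-1\right) 81 i \sqrt{3} = - 81 i \sqrt{3}$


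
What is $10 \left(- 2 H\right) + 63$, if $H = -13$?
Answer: $323$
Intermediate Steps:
$10 \left(- 2 H\right) + 63 = 10 \left(\left(-2\right) \left(-13\right)\right) + 63 = 10 \cdot 26 + 63 = 260 + 63 = 323$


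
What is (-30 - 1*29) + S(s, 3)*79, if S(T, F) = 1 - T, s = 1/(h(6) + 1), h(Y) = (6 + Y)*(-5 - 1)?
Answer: 1499/71 ≈ 21.113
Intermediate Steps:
h(Y) = -36 - 6*Y (h(Y) = (6 + Y)*(-6) = -36 - 6*Y)
s = -1/71 (s = 1/((-36 - 6*6) + 1) = 1/((-36 - 36) + 1) = 1/(-72 + 1) = 1/(-71) = -1/71 ≈ -0.014085)
(-30 - 1*29) + S(s, 3)*79 = (-30 - 1*29) + (1 - 1*(-1/71))*79 = (-30 - 29) + (1 + 1/71)*79 = -59 + (72/71)*79 = -59 + 5688/71 = 1499/71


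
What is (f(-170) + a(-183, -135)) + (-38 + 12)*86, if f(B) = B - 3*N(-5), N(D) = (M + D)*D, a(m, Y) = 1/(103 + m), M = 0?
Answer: -198481/80 ≈ -2481.0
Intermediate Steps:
N(D) = D**2 (N(D) = (0 + D)*D = D*D = D**2)
f(B) = -75 + B (f(B) = B - 3*(-5)**2 = B - 3*25 = B - 75 = -75 + B)
(f(-170) + a(-183, -135)) + (-38 + 12)*86 = ((-75 - 170) + 1/(103 - 183)) + (-38 + 12)*86 = (-245 + 1/(-80)) - 26*86 = (-245 - 1/80) - 2236 = -19601/80 - 2236 = -198481/80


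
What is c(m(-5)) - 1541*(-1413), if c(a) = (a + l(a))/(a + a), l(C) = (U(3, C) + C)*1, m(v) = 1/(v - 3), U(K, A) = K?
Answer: 2177422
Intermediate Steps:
m(v) = 1/(-3 + v)
l(C) = 3 + C (l(C) = (3 + C)*1 = 3 + C)
c(a) = (3 + 2*a)/(2*a) (c(a) = (a + (3 + a))/(a + a) = (3 + 2*a)/((2*a)) = (3 + 2*a)*(1/(2*a)) = (3 + 2*a)/(2*a))
c(m(-5)) - 1541*(-1413) = (3/2 + 1/(-3 - 5))/(1/(-3 - 5)) - 1541*(-1413) = (3/2 + 1/(-8))/(1/(-8)) + 2177433 = (3/2 - ⅛)/(-⅛) + 2177433 = -8*11/8 + 2177433 = -11 + 2177433 = 2177422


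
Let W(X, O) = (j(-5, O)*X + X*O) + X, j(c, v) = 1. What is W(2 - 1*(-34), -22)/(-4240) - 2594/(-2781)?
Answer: 162511/147393 ≈ 1.1026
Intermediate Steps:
W(X, O) = 2*X + O*X (W(X, O) = (1*X + X*O) + X = (X + O*X) + X = 2*X + O*X)
W(2 - 1*(-34), -22)/(-4240) - 2594/(-2781) = ((2 - 1*(-34))*(2 - 22))/(-4240) - 2594/(-2781) = ((2 + 34)*(-20))*(-1/4240) - 2594*(-1/2781) = (36*(-20))*(-1/4240) + 2594/2781 = -720*(-1/4240) + 2594/2781 = 9/53 + 2594/2781 = 162511/147393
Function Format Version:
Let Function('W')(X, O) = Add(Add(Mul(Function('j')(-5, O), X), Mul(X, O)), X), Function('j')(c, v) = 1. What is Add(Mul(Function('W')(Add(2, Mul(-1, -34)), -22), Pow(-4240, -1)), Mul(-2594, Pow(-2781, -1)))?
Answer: Rational(162511, 147393) ≈ 1.1026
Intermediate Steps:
Function('W')(X, O) = Add(Mul(2, X), Mul(O, X)) (Function('W')(X, O) = Add(Add(Mul(1, X), Mul(X, O)), X) = Add(Add(X, Mul(O, X)), X) = Add(Mul(2, X), Mul(O, X)))
Add(Mul(Function('W')(Add(2, Mul(-1, -34)), -22), Pow(-4240, -1)), Mul(-2594, Pow(-2781, -1))) = Add(Mul(Mul(Add(2, Mul(-1, -34)), Add(2, -22)), Pow(-4240, -1)), Mul(-2594, Pow(-2781, -1))) = Add(Mul(Mul(Add(2, 34), -20), Rational(-1, 4240)), Mul(-2594, Rational(-1, 2781))) = Add(Mul(Mul(36, -20), Rational(-1, 4240)), Rational(2594, 2781)) = Add(Mul(-720, Rational(-1, 4240)), Rational(2594, 2781)) = Add(Rational(9, 53), Rational(2594, 2781)) = Rational(162511, 147393)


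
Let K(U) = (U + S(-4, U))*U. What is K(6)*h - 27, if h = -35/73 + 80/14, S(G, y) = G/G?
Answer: 14079/73 ≈ 192.86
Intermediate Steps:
S(G, y) = 1
h = 2675/511 (h = -35*1/73 + 80*(1/14) = -35/73 + 40/7 = 2675/511 ≈ 5.2348)
K(U) = U*(1 + U) (K(U) = (U + 1)*U = (1 + U)*U = U*(1 + U))
K(6)*h - 27 = (6*(1 + 6))*(2675/511) - 27 = (6*7)*(2675/511) - 27 = 42*(2675/511) - 27 = 16050/73 - 27 = 14079/73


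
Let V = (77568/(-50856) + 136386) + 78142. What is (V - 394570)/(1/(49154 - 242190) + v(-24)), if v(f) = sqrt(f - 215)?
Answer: 14729118966056/3774291793897131 + 2843250208731586016*I*sqrt(239)/3774291793897131 ≈ 0.0039025 + 11646.0*I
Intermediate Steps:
V = 454581600/2119 (V = (77568*(-1/50856) + 136386) + 78142 = (-3232/2119 + 136386) + 78142 = 288998702/2119 + 78142 = 454581600/2119 ≈ 2.1453e+5)
v(f) = sqrt(-215 + f)
(V - 394570)/(1/(49154 - 242190) + v(-24)) = (454581600/2119 - 394570)/(1/(49154 - 242190) + sqrt(-215 - 24)) = -381512230/(2119*(1/(-193036) + sqrt(-239))) = -381512230/(2119*(-1/193036 + I*sqrt(239)))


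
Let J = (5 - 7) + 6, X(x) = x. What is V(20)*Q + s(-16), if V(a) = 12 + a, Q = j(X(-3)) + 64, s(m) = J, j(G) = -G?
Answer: 2148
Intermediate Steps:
J = 4 (J = -2 + 6 = 4)
s(m) = 4
Q = 67 (Q = -1*(-3) + 64 = 3 + 64 = 67)
V(20)*Q + s(-16) = (12 + 20)*67 + 4 = 32*67 + 4 = 2144 + 4 = 2148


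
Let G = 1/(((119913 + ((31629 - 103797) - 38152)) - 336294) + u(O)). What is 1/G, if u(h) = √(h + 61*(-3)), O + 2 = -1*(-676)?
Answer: -326701 + √491 ≈ -3.2668e+5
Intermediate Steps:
O = 674 (O = -2 - 1*(-676) = -2 + 676 = 674)
u(h) = √(-183 + h) (u(h) = √(h - 183) = √(-183 + h))
G = 1/(-326701 + √491) (G = 1/(((119913 + ((31629 - 103797) - 38152)) - 336294) + √(-183 + 674)) = 1/(((119913 + (-72168 - 38152)) - 336294) + √491) = 1/(((119913 - 110320) - 336294) + √491) = 1/((9593 - 336294) + √491) = 1/(-326701 + √491) ≈ -3.0611e-6)
1/G = 1/(-326701/106733542910 - √491/106733542910)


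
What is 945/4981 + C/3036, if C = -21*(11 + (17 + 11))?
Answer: -403473/5040772 ≈ -0.080042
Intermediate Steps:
C = -819 (C = -21*(11 + 28) = -21*39 = -819)
945/4981 + C/3036 = 945/4981 - 819/3036 = 945*(1/4981) - 819*1/3036 = 945/4981 - 273/1012 = -403473/5040772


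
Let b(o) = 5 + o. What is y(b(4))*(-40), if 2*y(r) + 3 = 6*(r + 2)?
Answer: -1260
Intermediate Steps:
y(r) = 9/2 + 3*r (y(r) = -3/2 + (6*(r + 2))/2 = -3/2 + (6*(2 + r))/2 = -3/2 + (12 + 6*r)/2 = -3/2 + (6 + 3*r) = 9/2 + 3*r)
y(b(4))*(-40) = (9/2 + 3*(5 + 4))*(-40) = (9/2 + 3*9)*(-40) = (9/2 + 27)*(-40) = (63/2)*(-40) = -1260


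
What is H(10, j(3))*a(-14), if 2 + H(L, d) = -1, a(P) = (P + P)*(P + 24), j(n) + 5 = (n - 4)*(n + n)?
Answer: 840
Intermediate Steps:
j(n) = -5 + 2*n*(-4 + n) (j(n) = -5 + (n - 4)*(n + n) = -5 + (-4 + n)*(2*n) = -5 + 2*n*(-4 + n))
a(P) = 2*P*(24 + P) (a(P) = (2*P)*(24 + P) = 2*P*(24 + P))
H(L, d) = -3 (H(L, d) = -2 - 1 = -3)
H(10, j(3))*a(-14) = -6*(-14)*(24 - 14) = -6*(-14)*10 = -3*(-280) = 840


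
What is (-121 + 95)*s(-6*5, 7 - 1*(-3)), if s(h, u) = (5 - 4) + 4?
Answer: -130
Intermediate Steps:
s(h, u) = 5 (s(h, u) = 1 + 4 = 5)
(-121 + 95)*s(-6*5, 7 - 1*(-3)) = (-121 + 95)*5 = -26*5 = -130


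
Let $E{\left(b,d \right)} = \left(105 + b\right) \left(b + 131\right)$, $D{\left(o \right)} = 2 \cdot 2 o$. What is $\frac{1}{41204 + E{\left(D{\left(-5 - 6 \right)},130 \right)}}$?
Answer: $\frac{1}{46511} \approx 2.15 \cdot 10^{-5}$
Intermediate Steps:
$D{\left(o \right)} = 4 o$
$E{\left(b,d \right)} = \left(105 + b\right) \left(131 + b\right)$
$\frac{1}{41204 + E{\left(D{\left(-5 - 6 \right)},130 \right)}} = \frac{1}{41204 + \left(13755 + \left(4 \left(-5 - 6\right)\right)^{2} + 236 \cdot 4 \left(-5 - 6\right)\right)} = \frac{1}{41204 + \left(13755 + \left(4 \left(-11\right)\right)^{2} + 236 \cdot 4 \left(-11\right)\right)} = \frac{1}{41204 + \left(13755 + \left(-44\right)^{2} + 236 \left(-44\right)\right)} = \frac{1}{41204 + \left(13755 + 1936 - 10384\right)} = \frac{1}{41204 + 5307} = \frac{1}{46511}$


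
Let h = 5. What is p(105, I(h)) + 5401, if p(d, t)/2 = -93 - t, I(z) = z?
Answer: 5205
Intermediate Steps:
p(d, t) = -186 - 2*t (p(d, t) = 2*(-93 - t) = -186 - 2*t)
p(105, I(h)) + 5401 = (-186 - 2*5) + 5401 = (-186 - 10) + 5401 = -196 + 5401 = 5205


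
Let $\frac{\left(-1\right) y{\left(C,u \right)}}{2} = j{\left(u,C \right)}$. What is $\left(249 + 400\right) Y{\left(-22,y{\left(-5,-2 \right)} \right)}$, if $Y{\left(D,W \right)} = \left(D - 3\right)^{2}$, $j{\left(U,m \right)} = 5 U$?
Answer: $405625$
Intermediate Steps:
$y{\left(C,u \right)} = - 10 u$ ($y{\left(C,u \right)} = - 2 \cdot 5 u = - 10 u$)
$Y{\left(D,W \right)} = \left(-3 + D\right)^{2}$
$\left(249 + 400\right) Y{\left(-22,y{\left(-5,-2 \right)} \right)} = \left(249 + 400\right) \left(-3 - 22\right)^{2} = 649 \left(-25\right)^{2} = 649 \cdot 625 = 405625$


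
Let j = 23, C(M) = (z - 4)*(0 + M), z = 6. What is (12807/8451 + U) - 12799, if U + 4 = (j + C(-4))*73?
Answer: -10992389/939 ≈ -11706.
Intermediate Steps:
C(M) = 2*M (C(M) = (6 - 4)*(0 + M) = 2*M)
U = 1091 (U = -4 + (23 + 2*(-4))*73 = -4 + (23 - 8)*73 = -4 + 15*73 = -4 + 1095 = 1091)
(12807/8451 + U) - 12799 = (12807/8451 + 1091) - 12799 = (12807*(1/8451) + 1091) - 12799 = (1423/939 + 1091) - 12799 = 1025872/939 - 12799 = -10992389/939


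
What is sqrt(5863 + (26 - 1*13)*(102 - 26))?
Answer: sqrt(6851) ≈ 82.771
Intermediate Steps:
sqrt(5863 + (26 - 1*13)*(102 - 26)) = sqrt(5863 + (26 - 13)*76) = sqrt(5863 + 13*76) = sqrt(5863 + 988) = sqrt(6851)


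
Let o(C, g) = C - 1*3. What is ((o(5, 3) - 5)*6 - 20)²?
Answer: 1444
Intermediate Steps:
o(C, g) = -3 + C (o(C, g) = C - 3 = -3 + C)
((o(5, 3) - 5)*6 - 20)² = (((-3 + 5) - 5)*6 - 20)² = ((2 - 5)*6 - 20)² = (-3*6 - 20)² = (-18 - 20)² = (-38)² = 1444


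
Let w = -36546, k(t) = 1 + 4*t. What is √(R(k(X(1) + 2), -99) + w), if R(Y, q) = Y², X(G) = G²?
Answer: I*√36377 ≈ 190.73*I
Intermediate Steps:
√(R(k(X(1) + 2), -99) + w) = √((1 + 4*(1² + 2))² - 36546) = √((1 + 4*(1 + 2))² - 36546) = √((1 + 4*3)² - 36546) = √((1 + 12)² - 36546) = √(13² - 36546) = √(169 - 36546) = √(-36377) = I*√36377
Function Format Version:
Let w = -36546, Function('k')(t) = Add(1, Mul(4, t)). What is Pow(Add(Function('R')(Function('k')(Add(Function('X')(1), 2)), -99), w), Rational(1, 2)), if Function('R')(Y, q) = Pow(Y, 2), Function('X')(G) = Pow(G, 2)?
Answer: Mul(I, Pow(36377, Rational(1, 2))) ≈ Mul(190.73, I)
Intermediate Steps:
Pow(Add(Function('R')(Function('k')(Add(Function('X')(1), 2)), -99), w), Rational(1, 2)) = Pow(Add(Pow(Add(1, Mul(4, Add(Pow(1, 2), 2))), 2), -36546), Rational(1, 2)) = Pow(Add(Pow(Add(1, Mul(4, Add(1, 2))), 2), -36546), Rational(1, 2)) = Pow(Add(Pow(Add(1, Mul(4, 3)), 2), -36546), Rational(1, 2)) = Pow(Add(Pow(Add(1, 12), 2), -36546), Rational(1, 2)) = Pow(Add(Pow(13, 2), -36546), Rational(1, 2)) = Pow(Add(169, -36546), Rational(1, 2)) = Pow(-36377, Rational(1, 2)) = Mul(I, Pow(36377, Rational(1, 2)))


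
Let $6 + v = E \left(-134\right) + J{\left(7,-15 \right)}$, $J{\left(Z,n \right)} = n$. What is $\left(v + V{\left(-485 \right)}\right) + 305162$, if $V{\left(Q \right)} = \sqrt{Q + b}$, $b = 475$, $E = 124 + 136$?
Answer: $270301 + i \sqrt{10} \approx 2.703 \cdot 10^{5} + 3.1623 i$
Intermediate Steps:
$E = 260$
$V{\left(Q \right)} = \sqrt{475 + Q}$ ($V{\left(Q \right)} = \sqrt{Q + 475} = \sqrt{475 + Q}$)
$v = -34861$ ($v = -6 + \left(260 \left(-134\right) - 15\right) = -6 - 34855 = -34861$)
$\left(v + V{\left(-485 \right)}\right) + 305162 = \left(-34861 + \sqrt{475 - 485}\right) + 305162 = \left(-34861 + \sqrt{-10}\right) + 305162 = \left(-34861 + i \sqrt{10}\right) + 305162 = 270301 + i \sqrt{10}$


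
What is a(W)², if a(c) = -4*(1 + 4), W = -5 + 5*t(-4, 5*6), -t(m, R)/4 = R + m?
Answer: 400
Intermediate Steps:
t(m, R) = -4*R - 4*m (t(m, R) = -4*(R + m) = -4*R - 4*m)
W = -525 (W = -5 + 5*(-20*6 - 4*(-4)) = -5 + 5*(-4*30 + 16) = -5 + 5*(-120 + 16) = -5 + 5*(-104) = -5 - 520 = -525)
a(c) = -20 (a(c) = -4*5 = -20)
a(W)² = (-20)² = 400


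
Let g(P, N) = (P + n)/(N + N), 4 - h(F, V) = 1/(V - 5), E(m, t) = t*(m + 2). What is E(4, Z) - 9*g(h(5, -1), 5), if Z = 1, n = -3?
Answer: 99/20 ≈ 4.9500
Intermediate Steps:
E(m, t) = t*(2 + m)
h(F, V) = 4 - 1/(-5 + V) (h(F, V) = 4 - 1/(V - 5) = 4 - 1/(-5 + V))
g(P, N) = (-3 + P)/(2*N) (g(P, N) = (P - 3)/(N + N) = (-3 + P)/((2*N)) = (-3 + P)*(1/(2*N)) = (-3 + P)/(2*N))
E(4, Z) - 9*g(h(5, -1), 5) = 1*(2 + 4) - 9*(-3 + (-21 + 4*(-1))/(-5 - 1))/(2*5) = 1*6 - 9*(-3 + (-21 - 4)/(-6))/(2*5) = 6 - 9*(-3 - ⅙*(-25))/(2*5) = 6 - 9*(-3 + 25/6)/(2*5) = 6 - 9*7/(2*5*6) = 6 - 9*7/60 = 6 - 21/20 = 99/20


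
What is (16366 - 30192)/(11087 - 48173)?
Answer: 6913/18543 ≈ 0.37281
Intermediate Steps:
(16366 - 30192)/(11087 - 48173) = -13826/(-37086) = -13826*(-1/37086) = 6913/18543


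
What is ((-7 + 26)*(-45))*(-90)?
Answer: 76950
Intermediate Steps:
((-7 + 26)*(-45))*(-90) = (19*(-45))*(-90) = -855*(-90) = 76950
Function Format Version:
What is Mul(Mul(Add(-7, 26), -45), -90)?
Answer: 76950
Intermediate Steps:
Mul(Mul(Add(-7, 26), -45), -90) = Mul(Mul(19, -45), -90) = Mul(-855, -90) = 76950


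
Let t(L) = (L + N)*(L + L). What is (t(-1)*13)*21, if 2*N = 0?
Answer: 546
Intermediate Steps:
N = 0 (N = (1/2)*0 = 0)
t(L) = 2*L**2 (t(L) = (L + 0)*(L + L) = L*(2*L) = 2*L**2)
(t(-1)*13)*21 = ((2*(-1)**2)*13)*21 = ((2*1)*13)*21 = (2*13)*21 = 26*21 = 546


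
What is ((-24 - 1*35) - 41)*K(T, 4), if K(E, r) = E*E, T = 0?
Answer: 0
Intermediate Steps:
K(E, r) = E**2
((-24 - 1*35) - 41)*K(T, 4) = ((-24 - 1*35) - 41)*0**2 = ((-24 - 35) - 41)*0 = (-59 - 41)*0 = -100*0 = 0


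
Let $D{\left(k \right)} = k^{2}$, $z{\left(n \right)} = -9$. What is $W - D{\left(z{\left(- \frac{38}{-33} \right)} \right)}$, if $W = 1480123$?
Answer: $1480042$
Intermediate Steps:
$W - D{\left(z{\left(- \frac{38}{-33} \right)} \right)} = 1480123 - \left(-9\right)^{2} = 1480123 - 81 = 1480042$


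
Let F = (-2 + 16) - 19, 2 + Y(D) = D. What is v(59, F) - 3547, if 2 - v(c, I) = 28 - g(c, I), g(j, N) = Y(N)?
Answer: -3580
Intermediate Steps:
Y(D) = -2 + D
F = -5 (F = 14 - 19 = -5)
g(j, N) = -2 + N
v(c, I) = -28 + I (v(c, I) = 2 - (28 - (-2 + I)) = 2 - (28 + (2 - I)) = 2 - (30 - I) = 2 + (-30 + I) = -28 + I)
v(59, F) - 3547 = (-28 - 5) - 3547 = -33 - 3547 = -3580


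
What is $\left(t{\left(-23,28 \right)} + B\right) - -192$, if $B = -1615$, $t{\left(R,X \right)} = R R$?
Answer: $-894$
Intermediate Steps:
$t{\left(R,X \right)} = R^{2}$
$\left(t{\left(-23,28 \right)} + B\right) - -192 = \left(\left(-23\right)^{2} - 1615\right) - -192 = \left(529 - 1615\right) + 192 = -1086 + 192 = -894$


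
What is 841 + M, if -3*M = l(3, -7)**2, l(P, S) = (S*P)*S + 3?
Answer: -6659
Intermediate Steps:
l(P, S) = 3 + P*S**2 (l(P, S) = (P*S)*S + 3 = P*S**2 + 3 = 3 + P*S**2)
M = -7500 (M = -(3 + 3*(-7)**2)**2/3 = -(3 + 3*49)**2/3 = -(3 + 147)**2/3 = -1/3*150**2 = -1/3*22500 = -7500)
841 + M = 841 - 7500 = -6659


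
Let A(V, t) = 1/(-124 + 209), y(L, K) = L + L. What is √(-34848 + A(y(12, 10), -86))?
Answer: I*√251776715/85 ≈ 186.68*I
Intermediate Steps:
y(L, K) = 2*L
A(V, t) = 1/85
√(-34848 + A(y(12, 10), -86)) = √(-34848 + 1/85) = √(-2962079/85) = I*√251776715/85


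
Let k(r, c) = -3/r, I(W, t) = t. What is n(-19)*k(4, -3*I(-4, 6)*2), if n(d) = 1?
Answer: -¾ ≈ -0.75000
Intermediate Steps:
n(-19)*k(4, -3*I(-4, 6)*2) = 1*(-3/4) = 1*(-3*¼) = 1*(-¾) = -¾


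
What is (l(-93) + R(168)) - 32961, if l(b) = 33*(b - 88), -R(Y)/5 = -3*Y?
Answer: -36414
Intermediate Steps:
R(Y) = 15*Y (R(Y) = -(-15)*Y = 15*Y)
l(b) = -2904 + 33*b (l(b) = 33*(-88 + b) = -2904 + 33*b)
(l(-93) + R(168)) - 32961 = ((-2904 + 33*(-93)) + 15*168) - 32961 = ((-2904 - 3069) + 2520) - 32961 = (-5973 + 2520) - 32961 = -3453 - 32961 = -36414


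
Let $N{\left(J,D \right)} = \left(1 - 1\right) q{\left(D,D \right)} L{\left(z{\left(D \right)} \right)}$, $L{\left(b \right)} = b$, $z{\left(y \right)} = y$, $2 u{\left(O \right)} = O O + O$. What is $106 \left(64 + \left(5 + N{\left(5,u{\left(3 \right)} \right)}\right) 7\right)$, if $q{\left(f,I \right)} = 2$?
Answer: $10494$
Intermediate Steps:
$u{\left(O \right)} = \frac{O}{2} + \frac{O^{2}}{2}$ ($u{\left(O \right)} = \frac{O O + O}{2} = \frac{O^{2} + O}{2} = \frac{O + O^{2}}{2} = \frac{O}{2} + \frac{O^{2}}{2}$)
$N{\left(J,D \right)} = 0$ ($N{\left(J,D \right)} = \left(1 - 1\right) 2 D = 0 \cdot 2 D = 0 D = 0$)
$106 \left(64 + \left(5 + N{\left(5,u{\left(3 \right)} \right)}\right) 7\right) = 106 \left(64 + \left(5 + 0\right) 7\right) = 106 \left(64 + 5 \cdot 7\right) = 106 \left(64 + 35\right) = 106 \cdot 99 = 10494$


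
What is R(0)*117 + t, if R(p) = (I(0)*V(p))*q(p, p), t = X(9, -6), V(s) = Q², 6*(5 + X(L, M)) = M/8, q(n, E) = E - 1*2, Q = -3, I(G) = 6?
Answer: -101129/8 ≈ -12641.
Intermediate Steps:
q(n, E) = -2 + E (q(n, E) = E - 2 = -2 + E)
X(L, M) = -5 + M/48 (X(L, M) = -5 + (M/8)/6 = -5 + M/48)
V(s) = 9 (V(s) = (-3)² = 9)
t = -41/8 (t = -5 + (1/48)*(-6) = -5 - ⅛ = -41/8 ≈ -5.1250)
R(p) = -108 + 54*p (R(p) = (6*9)*(-2 + p) = 54*(-2 + p) = -108 + 54*p)
R(0)*117 + t = (-108 + 54*0)*117 - 41/8 = (-108 + 0)*117 - 41/8 = -108*117 - 41/8 = -12636 - 41/8 = -101129/8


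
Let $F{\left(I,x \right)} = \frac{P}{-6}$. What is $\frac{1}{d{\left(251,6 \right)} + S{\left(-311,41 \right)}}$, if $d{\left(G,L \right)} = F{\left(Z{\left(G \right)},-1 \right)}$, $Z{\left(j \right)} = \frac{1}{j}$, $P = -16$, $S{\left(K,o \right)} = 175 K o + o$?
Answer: $- \frac{3}{6694144} \approx -4.4815 \cdot 10^{-7}$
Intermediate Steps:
$S{\left(K,o \right)} = o + 175 K o$ ($S{\left(K,o \right)} = 175 K o + o = o + 175 K o$)
$F{\left(I,x \right)} = \frac{8}{3}$ ($F{\left(I,x \right)} = - \frac{16}{-6} = \left(-16\right) \left(- \frac{1}{6}\right) = \frac{8}{3}$)
$d{\left(G,L \right)} = \frac{8}{3}$
$\frac{1}{d{\left(251,6 \right)} + S{\left(-311,41 \right)}} = \frac{1}{\frac{8}{3} + 41 \left(1 + 175 \left(-311\right)\right)} = \frac{1}{\frac{8}{3} + 41 \left(1 - 54425\right)} = \frac{1}{\frac{8}{3} + 41 \left(-54424\right)} = \frac{1}{\frac{8}{3} - 2231384} = \frac{1}{- \frac{6694144}{3}} = - \frac{3}{6694144}$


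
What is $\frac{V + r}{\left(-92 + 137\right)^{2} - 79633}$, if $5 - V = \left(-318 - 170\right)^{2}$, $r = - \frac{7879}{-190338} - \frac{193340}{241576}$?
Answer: $\frac{684370395512453}{223031290083144} \approx 3.0685$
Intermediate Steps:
$r = - \frac{2181035726}{2873818293}$ ($r = \left(-7879\right) \left(- \frac{1}{190338}\right) - \frac{48335}{60394} = \frac{7879}{190338} - \frac{48335}{60394} = - \frac{2181035726}{2873818293} \approx -0.75893$)
$V = -238139$ ($V = 5 - \left(-318 - 170\right)^{2} = 5 - \left(-488\right)^{2} = 5 - 238144 = -238139$)
$\frac{V + r}{\left(-92 + 137\right)^{2} - 79633} = \frac{-238139 - \frac{2181035726}{2873818293}}{\left(-92 + 137\right)^{2} - 79633} = - \frac{684370395512453}{2873818293 \left(45^{2} - 79633\right)} = - \frac{684370395512453}{2873818293 \left(2025 - 79633\right)} = - \frac{684370395512453}{2873818293 \left(-77608\right)} = \left(- \frac{684370395512453}{2873818293}\right) \left(- \frac{1}{77608}\right) = \frac{684370395512453}{223031290083144}$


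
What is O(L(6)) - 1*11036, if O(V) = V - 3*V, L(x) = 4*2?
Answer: -11052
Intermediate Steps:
L(x) = 8
O(V) = -2*V
O(L(6)) - 1*11036 = -2*8 - 1*11036 = -16 - 11036 = -11052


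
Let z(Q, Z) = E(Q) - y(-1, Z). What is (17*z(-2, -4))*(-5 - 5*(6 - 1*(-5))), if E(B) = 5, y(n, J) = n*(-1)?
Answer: -4080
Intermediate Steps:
y(n, J) = -n
z(Q, Z) = 4 (z(Q, Z) = 5 - (-1)*(-1) = 5 - 1*1 = 5 - 1 = 4)
(17*z(-2, -4))*(-5 - 5*(6 - 1*(-5))) = (17*4)*(-5 - 5*(6 - 1*(-5))) = 68*(-5 - 5*(6 + 5)) = 68*(-5 - 5*11) = 68*(-5 - 55) = 68*(-60) = -4080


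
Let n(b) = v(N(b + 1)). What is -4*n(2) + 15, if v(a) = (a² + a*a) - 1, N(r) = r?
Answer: -53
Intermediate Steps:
v(a) = -1 + 2*a² (v(a) = (a² + a²) - 1 = 2*a² - 1 = -1 + 2*a²)
n(b) = -1 + 2*(1 + b)² (n(b) = -1 + 2*(b + 1)² = -1 + 2*(1 + b)²)
-4*n(2) + 15 = -4*(-1 + 2*(1 + 2)²) + 15 = -4*(-1 + 2*3²) + 15 = -4*(-1 + 2*9) + 15 = -4*(-1 + 18) + 15 = -4*17 + 15 = -68 + 15 = -53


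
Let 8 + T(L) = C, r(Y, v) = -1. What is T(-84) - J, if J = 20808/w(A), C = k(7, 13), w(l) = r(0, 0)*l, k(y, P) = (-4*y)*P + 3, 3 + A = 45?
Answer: 885/7 ≈ 126.43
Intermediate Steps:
A = 42 (A = -3 + 45 = 42)
k(y, P) = 3 - 4*P*y (k(y, P) = -4*P*y + 3 = 3 - 4*P*y)
w(l) = -l
C = -361 (C = 3 - 4*13*7 = 3 - 364 = -361)
T(L) = -369 (T(L) = -8 - 361 = -369)
J = -3468/7 (J = 20808/((-1*42)) = 20808/(-42) = 20808*(-1/42) = -3468/7 ≈ -495.43)
T(-84) - J = -369 - 1*(-3468/7) = -369 + 3468/7 = 885/7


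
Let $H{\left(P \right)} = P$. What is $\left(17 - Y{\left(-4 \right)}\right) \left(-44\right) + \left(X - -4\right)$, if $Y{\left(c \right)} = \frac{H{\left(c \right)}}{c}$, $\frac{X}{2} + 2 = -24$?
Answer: $-752$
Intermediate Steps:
$X = -52$ ($X = -4 + 2 \left(-24\right) = -4 - 48 = -52$)
$Y{\left(c \right)} = 1$ ($Y{\left(c \right)} = \frac{c}{c} = 1$)
$\left(17 - Y{\left(-4 \right)}\right) \left(-44\right) + \left(X - -4\right) = \left(17 - 1\right) \left(-44\right) - 48 = \left(17 - 1\right) \left(-44\right) + \left(-52 + 4\right) = 16 \left(-44\right) - 48 = -704 - 48 = -752$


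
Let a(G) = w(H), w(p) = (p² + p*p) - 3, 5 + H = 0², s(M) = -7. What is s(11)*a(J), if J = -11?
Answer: -329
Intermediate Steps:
H = -5 (H = -5 + 0² = -5 + 0 = -5)
w(p) = -3 + 2*p² (w(p) = (p² + p²) - 3 = 2*p² - 3 = -3 + 2*p²)
a(G) = 47 (a(G) = -3 + 2*(-5)² = -3 + 2*25 = -3 + 50 = 47)
s(11)*a(J) = -7*47 = -329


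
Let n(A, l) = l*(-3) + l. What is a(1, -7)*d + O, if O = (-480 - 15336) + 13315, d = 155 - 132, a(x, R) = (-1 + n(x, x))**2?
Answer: -2294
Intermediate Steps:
n(A, l) = -2*l (n(A, l) = -3*l + l = -2*l)
a(x, R) = (-1 - 2*x)**2
d = 23
O = -2501 (O = -15816 + 13315 = -2501)
a(1, -7)*d + O = (1 + 2*1)**2*23 - 2501 = (1 + 2)**2*23 - 2501 = 3**2*23 - 2501 = 9*23 - 2501 = 207 - 2501 = -2294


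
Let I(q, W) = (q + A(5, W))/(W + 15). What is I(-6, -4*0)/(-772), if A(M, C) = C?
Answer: 1/1930 ≈ 0.00051813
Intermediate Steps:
I(q, W) = (W + q)/(15 + W) (I(q, W) = (q + W)/(W + 15) = (W + q)/(15 + W))
I(-6, -4*0)/(-772) = ((-4*0 - 6)/(15 - 4*0))/(-772) = ((0 - 6)/(15 + 0))*(-1/772) = (-6/15)*(-1/772) = ((1/15)*(-6))*(-1/772) = -⅖*(-1/772) = 1/1930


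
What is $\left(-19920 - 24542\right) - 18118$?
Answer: $-62580$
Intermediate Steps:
$\left(-19920 - 24542\right) - 18118 = -44462 - 18118 = -62580$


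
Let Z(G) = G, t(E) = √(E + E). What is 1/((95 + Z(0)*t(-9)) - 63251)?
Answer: -1/63156 ≈ -1.5834e-5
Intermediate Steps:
t(E) = √2*√E (t(E) = √(2*E) = √2*√E)
1/((95 + Z(0)*t(-9)) - 63251) = 1/((95 + 0*(√2*√(-9))) - 63251) = 1/((95 + 0*(√2*(3*I))) - 63251) = 1/((95 + 0*(3*I*√2)) - 63251) = 1/((95 + 0) - 63251) = 1/(95 - 63251) = 1/(-63156) = -1/63156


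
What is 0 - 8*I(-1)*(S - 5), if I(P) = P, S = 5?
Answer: 0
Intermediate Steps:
0 - 8*I(-1)*(S - 5) = 0 - (-8)*(5 - 5) = 0 - (-8)*0 = 0 - 8*0 = 0 + 0 = 0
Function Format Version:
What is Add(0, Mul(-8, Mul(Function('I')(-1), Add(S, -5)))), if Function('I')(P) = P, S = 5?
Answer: 0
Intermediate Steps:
Add(0, Mul(-8, Mul(Function('I')(-1), Add(S, -5)))) = Add(0, Mul(-8, Mul(-1, Add(5, -5)))) = Add(0, Mul(-8, Mul(-1, 0))) = Add(0, Mul(-8, 0)) = Add(0, 0) = 0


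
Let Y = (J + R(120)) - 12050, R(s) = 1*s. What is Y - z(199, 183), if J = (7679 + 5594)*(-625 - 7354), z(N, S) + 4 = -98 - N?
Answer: -105916896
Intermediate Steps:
z(N, S) = -102 - N (z(N, S) = -4 + (-98 - N) = -102 - N)
R(s) = s
J = -105905267 (J = 13273*(-7979) = -105905267)
Y = -105917197 (Y = (-105905267 + 120) - 12050 = -105905147 - 12050 = -105917197)
Y - z(199, 183) = -105917197 - (-102 - 1*199) = -105917197 - (-102 - 199) = -105917197 - 1*(-301) = -105917197 + 301 = -105916896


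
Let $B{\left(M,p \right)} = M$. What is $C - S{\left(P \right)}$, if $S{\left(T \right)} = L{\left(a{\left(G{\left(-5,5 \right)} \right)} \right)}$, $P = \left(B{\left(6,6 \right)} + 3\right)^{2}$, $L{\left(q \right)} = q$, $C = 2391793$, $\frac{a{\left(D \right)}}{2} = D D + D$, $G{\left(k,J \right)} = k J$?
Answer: $2390593$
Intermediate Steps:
$G{\left(k,J \right)} = J k$
$a{\left(D \right)} = 2 D + 2 D^{2}$ ($a{\left(D \right)} = 2 \left(D D + D\right) = 2 \left(D^{2} + D\right) = 2 \left(D + D^{2}\right) = 2 D + 2 D^{2}$)
$P = 81$ ($P = \left(6 + 3\right)^{2} = 9^{2} = 81$)
$S{\left(T \right)} = 1200$ ($S{\left(T \right)} = 2 \cdot 5 \left(-5\right) \left(1 + 5 \left(-5\right)\right) = 2 \left(-25\right) \left(1 - 25\right) = 2 \left(-25\right) \left(-24\right) = 1200$)
$C - S{\left(P \right)} = 2391793 - 1200 = 2390593$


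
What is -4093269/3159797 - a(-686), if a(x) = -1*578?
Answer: 1822269397/3159797 ≈ 576.70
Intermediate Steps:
a(x) = -578
-4093269/3159797 - a(-686) = -4093269/3159797 - 1*(-578) = -4093269*1/3159797 + 578 = -4093269/3159797 + 578 = 1822269397/3159797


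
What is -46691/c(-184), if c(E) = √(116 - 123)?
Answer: 46691*I*√7/7 ≈ 17648.0*I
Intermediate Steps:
c(E) = I*√7 (c(E) = √(-7) = I*√7)
-46691/c(-184) = -46691*(-I*√7/7) = -(-46691)*I*√7/7 = 46691*I*√7/7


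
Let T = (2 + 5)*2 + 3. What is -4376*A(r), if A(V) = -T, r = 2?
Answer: 74392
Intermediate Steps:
T = 17 (T = 7*2 + 3 = 14 + 3 = 17)
A(V) = -17 (A(V) = -1*17 = -17)
-4376*A(r) = -4376*(-17) = 74392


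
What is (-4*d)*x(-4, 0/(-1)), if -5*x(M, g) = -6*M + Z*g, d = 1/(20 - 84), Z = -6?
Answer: -3/10 ≈ -0.30000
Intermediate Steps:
d = -1/64 (d = 1/(-64) = -1/64 ≈ -0.015625)
x(M, g) = 6*M/5 + 6*g/5 (x(M, g) = -(-6*M - 6*g)/5 = 6*M/5 + 6*g/5)
(-4*d)*x(-4, 0/(-1)) = (-4*(-1/64))*((6/5)*(-4) + 6*(0/(-1))/5) = (-24/5 + 6*(0*(-1))/5)/16 = (-24/5 + (6/5)*0)/16 = (-24/5 + 0)/16 = (1/16)*(-24/5) = -3/10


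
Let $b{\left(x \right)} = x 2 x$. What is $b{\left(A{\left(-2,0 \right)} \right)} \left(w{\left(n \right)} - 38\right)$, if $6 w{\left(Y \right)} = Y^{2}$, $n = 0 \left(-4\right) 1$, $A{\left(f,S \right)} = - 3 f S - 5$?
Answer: $-1900$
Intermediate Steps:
$A{\left(f,S \right)} = -5 - 3 S f$ ($A{\left(f,S \right)} = - 3 S f - 5 = -5 - 3 S f$)
$n = 0$ ($n = 0 \cdot 1 = 0$)
$w{\left(Y \right)} = \frac{Y^{2}}{6}$
$b{\left(x \right)} = 2 x^{2}$ ($b{\left(x \right)} = 2 x x = 2 x^{2}$)
$b{\left(A{\left(-2,0 \right)} \right)} \left(w{\left(n \right)} - 38\right) = 2 \left(-5 - 0 \left(-2\right)\right)^{2} \left(\frac{0^{2}}{6} - 38\right) = 2 \left(-5 + 0\right)^{2} \left(\frac{1}{6} \cdot 0 - 38\right) = 2 \left(-5\right)^{2} \left(0 - 38\right) = 2 \cdot 25 \left(-38\right) = 50 \left(-38\right) = -1900$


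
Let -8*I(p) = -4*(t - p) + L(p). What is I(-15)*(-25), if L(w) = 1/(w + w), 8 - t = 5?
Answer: -10805/48 ≈ -225.10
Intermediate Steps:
t = 3 (t = 8 - 1*5 = 8 - 5 = 3)
L(w) = 1/(2*w)
I(p) = 3/2 - p/2 - 1/(16*p) (I(p) = -(-4*(3 - p) + 1/(2*p))/8 = -((-12 + 4*p) + 1/(2*p))/8 = -(-12 + 1/(2*p) + 4*p)/8 = 3/2 - p/2 - 1/(16*p))
I(-15)*(-25) = ((1/16)*(-1 + 8*(-15)*(3 - 1*(-15)))/(-15))*(-25) = ((1/16)*(-1/15)*(-1 + 8*(-15)*(3 + 15)))*(-25) = ((1/16)*(-1/15)*(-1 + 8*(-15)*18))*(-25) = ((1/16)*(-1/15)*(-1 - 2160))*(-25) = ((1/16)*(-1/15)*(-2161))*(-25) = (2161/240)*(-25) = -10805/48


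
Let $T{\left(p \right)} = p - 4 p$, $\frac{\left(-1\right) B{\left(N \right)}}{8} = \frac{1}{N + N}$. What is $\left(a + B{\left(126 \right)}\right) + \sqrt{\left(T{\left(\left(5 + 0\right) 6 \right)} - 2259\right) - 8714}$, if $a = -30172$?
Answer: $- \frac{1900838}{63} + i \sqrt{11063} \approx -30172.0 + 105.18 i$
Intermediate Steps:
$B{\left(N \right)} = - \frac{4}{N}$ ($B{\left(N \right)} = - \frac{8}{N + N} = - \frac{8}{2 N} = - 8 \frac{1}{2 N} = - \frac{4}{N}$)
$T{\left(p \right)} = - 3 p$
$\left(a + B{\left(126 \right)}\right) + \sqrt{\left(T{\left(\left(5 + 0\right) 6 \right)} - 2259\right) - 8714} = \left(-30172 - \frac{4}{126}\right) + \sqrt{\left(- 3 \left(5 + 0\right) 6 - 2259\right) - 8714} = \left(-30172 - \frac{2}{63}\right) + \sqrt{\left(- 3 \cdot 5 \cdot 6 - 2259\right) - 8714} = \left(-30172 - \frac{2}{63}\right) + \sqrt{\left(\left(-3\right) 30 - 2259\right) - 8714} = - \frac{1900838}{63} + \sqrt{\left(-90 - 2259\right) - 8714} = - \frac{1900838}{63} + \sqrt{-2349 - 8714} = - \frac{1900838}{63} + \sqrt{-11063} = - \frac{1900838}{63} + i \sqrt{11063}$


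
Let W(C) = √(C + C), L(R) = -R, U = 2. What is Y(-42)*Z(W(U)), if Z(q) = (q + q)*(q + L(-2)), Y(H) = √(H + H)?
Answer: 32*I*√21 ≈ 146.64*I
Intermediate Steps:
Y(H) = √2*√H (Y(H) = √(2*H) = √2*√H)
W(C) = √2*√C (W(C) = √(2*C) = √2*√C)
Z(q) = 2*q*(2 + q) (Z(q) = (q + q)*(q - 1*(-2)) = (2*q)*(q + 2) = (2*q)*(2 + q) = 2*q*(2 + q))
Y(-42)*Z(W(U)) = (√2*√(-42))*(2*(√2*√2)*(2 + √2*√2)) = (√2*(I*√42))*(2*2*(2 + 2)) = (2*I*√21)*(2*2*4) = (2*I*√21)*16 = 32*I*√21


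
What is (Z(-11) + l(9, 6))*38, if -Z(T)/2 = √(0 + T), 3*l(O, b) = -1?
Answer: -38/3 - 76*I*√11 ≈ -12.667 - 252.06*I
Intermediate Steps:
l(O, b) = -⅓ (l(O, b) = (⅓)*(-1) = -⅓)
Z(T) = -2*√T (Z(T) = -2*√(0 + T) = -2*√T)
(Z(-11) + l(9, 6))*38 = (-2*I*√11 - ⅓)*38 = (-⅓ - 2*I*√11)*38 = -38/3 - 76*I*√11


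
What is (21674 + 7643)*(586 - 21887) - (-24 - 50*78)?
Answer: -624477493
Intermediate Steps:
(21674 + 7643)*(586 - 21887) - (-24 - 50*78) = 29317*(-21301) - (-24 - 3900) = -624481417 - 1*(-3924) = -624481417 + 3924 = -624477493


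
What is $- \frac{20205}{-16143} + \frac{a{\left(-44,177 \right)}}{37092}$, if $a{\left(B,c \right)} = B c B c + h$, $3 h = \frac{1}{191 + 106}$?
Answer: $\frac{291021365904425}{177836518332} \approx 1636.5$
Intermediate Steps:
$h = \frac{1}{891}$ ($h = \frac{1}{3 \left(191 + 106\right)} = \frac{1}{3 \cdot 297} = \frac{1}{3} \cdot \frac{1}{297} = \frac{1}{891} \approx 0.0011223$)
$a{\left(B,c \right)} = \frac{1}{891} + B^{2} c^{2}$ ($a{\left(B,c \right)} = B c B c + \frac{1}{891} = c B^{2} c + \frac{1}{891} = B^{2} c^{2} + \frac{1}{891} = \frac{1}{891} + B^{2} c^{2}$)
$- \frac{20205}{-16143} + \frac{a{\left(-44,177 \right)}}{37092} = - \frac{20205}{-16143} + \frac{\frac{1}{891} + \left(-44\right)^{2} \cdot 177^{2}}{37092} = \left(-20205\right) \left(- \frac{1}{16143}\right) + \left(\frac{1}{891} + 1936 \cdot 31329\right) \frac{1}{37092} = \frac{6735}{5381} + \left(\frac{1}{891} + 60652944\right) \frac{1}{37092} = \frac{6735}{5381} + \frac{54041773105}{891} \cdot \frac{1}{37092} = \frac{6735}{5381} + \frac{54041773105}{33048972} = \frac{291021365904425}{177836518332}$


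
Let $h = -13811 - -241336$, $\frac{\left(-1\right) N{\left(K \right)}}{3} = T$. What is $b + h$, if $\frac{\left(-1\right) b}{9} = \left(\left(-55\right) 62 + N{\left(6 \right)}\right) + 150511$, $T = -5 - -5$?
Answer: $-1096384$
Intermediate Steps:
$T = 0$ ($T = -5 + 5 = 0$)
$N{\left(K \right)} = 0$ ($N{\left(K \right)} = \left(-3\right) 0 = 0$)
$h = 227525$ ($h = -13811 + 241336 = 227525$)
$b = -1323909$ ($b = - 9 \left(\left(\left(-55\right) 62 + 0\right) + 150511\right) = - 9 \left(\left(-3410 + 0\right) + 150511\right) = - 9 \left(-3410 + 150511\right) = \left(-9\right) 147101 = -1323909$)
$b + h = -1323909 + 227525 = -1096384$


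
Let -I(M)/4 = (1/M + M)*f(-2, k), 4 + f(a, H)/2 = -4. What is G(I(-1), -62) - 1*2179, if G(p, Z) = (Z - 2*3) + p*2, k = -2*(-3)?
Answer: -2503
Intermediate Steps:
k = 6
f(a, H) = -16 (f(a, H) = -8 + 2*(-4) = -8 - 8 = -16)
I(M) = 64*M + 64/M (I(M) = -4*(1/M + M)*(-16) = -4*(M + 1/M)*(-16) = -4*(-16*M - 16/M) = 64*M + 64/M)
G(p, Z) = -6 + Z + 2*p (G(p, Z) = (Z - 6) + 2*p = (-6 + Z) + 2*p = -6 + Z + 2*p)
G(I(-1), -62) - 1*2179 = (-6 - 62 + 2*(64*(-1) + 64/(-1))) - 1*2179 = (-6 - 62 + 2*(-64 + 64*(-1))) - 2179 = (-6 - 62 + 2*(-64 - 64)) - 2179 = (-6 - 62 + 2*(-128)) - 2179 = (-6 - 62 - 256) - 2179 = -324 - 2179 = -2503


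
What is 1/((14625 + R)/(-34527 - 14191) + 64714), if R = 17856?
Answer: 48718/3152704171 ≈ 1.5453e-5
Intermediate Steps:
1/((14625 + R)/(-34527 - 14191) + 64714) = 1/((14625 + 17856)/(-34527 - 14191) + 64714) = 1/(32481/(-48718) + 64714) = 1/(32481*(-1/48718) + 64714) = 1/(-32481/48718 + 64714) = 1/(3152704171/48718) = 48718/3152704171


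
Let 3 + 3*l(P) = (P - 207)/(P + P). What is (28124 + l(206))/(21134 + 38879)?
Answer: 34760027/74176068 ≈ 0.46862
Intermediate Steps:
l(P) = -1 + (-207 + P)/(6*P) (l(P) = -1 + ((P - 207)/(P + P))/3 = -1 + ((-207 + P)/((2*P)))/3 = -1 + ((-207 + P)*(1/(2*P)))/3 = -1 + ((-207 + P)/(2*P))/3 = -1 + (-207 + P)/(6*P))
(28124 + l(206))/(21134 + 38879) = (28124 + (⅙)*(-207 - 5*206)/206)/(21134 + 38879) = (28124 + (⅙)*(1/206)*(-207 - 1030))/60013 = (28124 + (⅙)*(1/206)*(-1237))*(1/60013) = (28124 - 1237/1236)*(1/60013) = (34760027/1236)*(1/60013) = 34760027/74176068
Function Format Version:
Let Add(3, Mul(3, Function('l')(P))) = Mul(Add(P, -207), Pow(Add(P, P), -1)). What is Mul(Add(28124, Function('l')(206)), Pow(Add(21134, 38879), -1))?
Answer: Rational(34760027, 74176068) ≈ 0.46862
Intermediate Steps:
Function('l')(P) = Add(-1, Mul(Rational(1, 6), Pow(P, -1), Add(-207, P))) (Function('l')(P) = Add(-1, Mul(Rational(1, 3), Mul(Add(P, -207), Pow(Add(P, P), -1)))) = Add(-1, Mul(Rational(1, 3), Mul(Add(-207, P), Pow(Mul(2, P), -1)))) = Add(-1, Mul(Rational(1, 3), Mul(Add(-207, P), Mul(Rational(1, 2), Pow(P, -1))))) = Add(-1, Mul(Rational(1, 3), Mul(Rational(1, 2), Pow(P, -1), Add(-207, P)))) = Add(-1, Mul(Rational(1, 6), Pow(P, -1), Add(-207, P))))
Mul(Add(28124, Function('l')(206)), Pow(Add(21134, 38879), -1)) = Mul(Add(28124, Mul(Rational(1, 6), Pow(206, -1), Add(-207, Mul(-5, 206)))), Pow(Add(21134, 38879), -1)) = Mul(Add(28124, Mul(Rational(1, 6), Rational(1, 206), Add(-207, -1030))), Pow(60013, -1)) = Mul(Add(28124, Mul(Rational(1, 6), Rational(1, 206), -1237)), Rational(1, 60013)) = Mul(Add(28124, Rational(-1237, 1236)), Rational(1, 60013)) = Mul(Rational(34760027, 1236), Rational(1, 60013)) = Rational(34760027, 74176068)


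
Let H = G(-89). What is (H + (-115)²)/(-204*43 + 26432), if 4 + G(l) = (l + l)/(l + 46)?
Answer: 568681/759380 ≈ 0.74888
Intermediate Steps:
G(l) = -4 + 2*l/(46 + l) (G(l) = -4 + (l + l)/(l + 46) = -4 + (2*l)/(46 + l) = -4 + 2*l/(46 + l))
H = 6/43 (H = 2*(-92 - 1*(-89))/(46 - 89) = 2*(-92 + 89)/(-43) = 2*(-1/43)*(-3) = 6/43 ≈ 0.13953)
(H + (-115)²)/(-204*43 + 26432) = (6/43 + (-115)²)/(-204*43 + 26432) = (6/43 + 13225)/(-8772 + 26432) = (568681/43)/17660 = (568681/43)*(1/17660) = 568681/759380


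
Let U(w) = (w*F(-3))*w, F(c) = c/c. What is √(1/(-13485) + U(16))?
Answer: √46552364115/13485 ≈ 16.000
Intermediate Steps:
F(c) = 1
U(w) = w² (U(w) = (w*1)*w = w*w = w²)
√(1/(-13485) + U(16)) = √(1/(-13485) + 16²) = √(-1/13485 + 256) = √(3452159/13485) = √46552364115/13485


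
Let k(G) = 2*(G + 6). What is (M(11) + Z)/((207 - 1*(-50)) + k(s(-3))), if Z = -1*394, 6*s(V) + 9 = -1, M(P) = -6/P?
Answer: -13020/8767 ≈ -1.4851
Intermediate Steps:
s(V) = -5/3 (s(V) = -3/2 + (⅙)*(-1) = -3/2 - ⅙ = -5/3)
Z = -394
k(G) = 12 + 2*G (k(G) = 2*(6 + G) = 12 + 2*G)
(M(11) + Z)/((207 - 1*(-50)) + k(s(-3))) = (-6/11 - 394)/((207 - 1*(-50)) + (12 + 2*(-5/3))) = (-6*1/11 - 394)/((207 + 50) + (12 - 10/3)) = (-6/11 - 394)/(257 + 26/3) = -4340/(11*797/3) = -4340/11*3/797 = -13020/8767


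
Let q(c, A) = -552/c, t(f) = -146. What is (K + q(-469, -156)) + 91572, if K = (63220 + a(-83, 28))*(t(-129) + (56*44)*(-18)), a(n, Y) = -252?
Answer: -1314071632196/469 ≈ -2.8019e+9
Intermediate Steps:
K = -2801950064 (K = (63220 - 252)*(-146 + (56*44)*(-18)) = 62968*(-146 + 2464*(-18)) = 62968*(-146 - 44352) = 62968*(-44498) = -2801950064)
(K + q(-469, -156)) + 91572 = (-2801950064 - 552/(-469)) + 91572 = (-2801950064 - 552*(-1/469)) + 91572 = (-2801950064 + 552/469) + 91572 = -1314114579464/469 + 91572 = -1314071632196/469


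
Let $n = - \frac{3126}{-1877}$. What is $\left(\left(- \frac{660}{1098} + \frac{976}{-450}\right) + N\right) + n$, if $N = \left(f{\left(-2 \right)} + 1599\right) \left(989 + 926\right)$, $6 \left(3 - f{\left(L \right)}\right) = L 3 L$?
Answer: $\frac{78934203344564}{25761825} \approx 3.064 \cdot 10^{6}$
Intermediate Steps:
$f{\left(L \right)} = 3 - \frac{L^{2}}{2}$ ($f{\left(L \right)} = 3 - \frac{L 3 L}{6} = 3 - \frac{3 L L}{6} = 3 - \frac{3 L^{2}}{6} = 3 - \frac{L^{2}}{2}$)
$N = 3064000$ ($N = \left(\left(3 - \frac{\left(-2\right)^{2}}{2}\right) + 1599\right) \left(989 + 926\right) = \left(\left(3 - 2\right) + 1599\right) 1915 = \left(1 + 1599\right) 1915 = 1600 \cdot 1915 = 3064000$)
$n = \frac{3126}{1877}$ ($n = \left(-3126\right) \left(- \frac{1}{1877}\right) = \frac{3126}{1877} \approx 1.6654$)
$\left(\left(- \frac{660}{1098} + \frac{976}{-450}\right) + N\right) + n = \left(\left(- \frac{660}{1098} + \frac{976}{-450}\right) + 3064000\right) + \frac{3126}{1877} = \left(\left(\left(-660\right) \frac{1}{1098} + 976 \left(- \frac{1}{450}\right)\right) + 3064000\right) + \frac{3126}{1877} = \left(\left(- \frac{110}{183} - \frac{488}{225}\right) + 3064000\right) + \frac{3126}{1877} = \left(- \frac{38018}{13725} + 3064000\right) + \frac{3126}{1877} = \frac{42053361982}{13725} + \frac{3126}{1877} = \frac{78934203344564}{25761825}$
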